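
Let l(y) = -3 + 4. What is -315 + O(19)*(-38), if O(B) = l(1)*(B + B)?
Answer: -1759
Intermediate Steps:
l(y) = 1
O(B) = 2*B (O(B) = 1*(B + B) = 1*(2*B) = 2*B)
-315 + O(19)*(-38) = -315 + (2*19)*(-38) = -315 + 38*(-38) = -315 - 1444 = -1759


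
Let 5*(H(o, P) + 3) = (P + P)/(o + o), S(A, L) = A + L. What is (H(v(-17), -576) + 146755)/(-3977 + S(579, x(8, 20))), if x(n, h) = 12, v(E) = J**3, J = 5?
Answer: -45859712/1058125 ≈ -43.341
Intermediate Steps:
v(E) = 125 (v(E) = 5**3 = 125)
H(o, P) = -3 + P/(5*o) (H(o, P) = -3 + ((P + P)/(o + o))/5 = -3 + ((2*P)/((2*o)))/5 = -3 + ((2*P)*(1/(2*o)))/5 = -3 + (P/o)/5 = -3 + P/(5*o))
(H(v(-17), -576) + 146755)/(-3977 + S(579, x(8, 20))) = ((-3 + (1/5)*(-576)/125) + 146755)/(-3977 + (579 + 12)) = ((-3 + (1/5)*(-576)*(1/125)) + 146755)/(-3977 + 591) = ((-3 - 576/625) + 146755)/(-3386) = (-2451/625 + 146755)*(-1/3386) = (91719424/625)*(-1/3386) = -45859712/1058125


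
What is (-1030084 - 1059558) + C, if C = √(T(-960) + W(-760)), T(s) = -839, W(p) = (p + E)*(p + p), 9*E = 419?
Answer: -2089642 + √9752369/3 ≈ -2.0886e+6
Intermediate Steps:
E = 419/9 (E = (⅑)*419 = 419/9 ≈ 46.556)
W(p) = 2*p*(419/9 + p) (W(p) = (p + 419/9)*(p + p) = (419/9 + p)*(2*p) = 2*p*(419/9 + p))
C = √9752369/3 (C = √(-839 + (2/9)*(-760)*(419 + 9*(-760))) = √(-839 + (2/9)*(-760)*(419 - 6840)) = √(-839 + (2/9)*(-760)*(-6421)) = √(-839 + 9759920/9) = √(9752369/9) = √9752369/3 ≈ 1041.0)
(-1030084 - 1059558) + C = (-1030084 - 1059558) + √9752369/3 = -2089642 + √9752369/3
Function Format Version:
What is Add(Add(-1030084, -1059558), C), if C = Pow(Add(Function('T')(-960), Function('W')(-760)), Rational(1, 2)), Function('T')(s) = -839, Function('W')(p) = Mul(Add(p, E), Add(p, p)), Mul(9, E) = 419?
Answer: Add(-2089642, Mul(Rational(1, 3), Pow(9752369, Rational(1, 2)))) ≈ -2.0886e+6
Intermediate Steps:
E = Rational(419, 9) (E = Mul(Rational(1, 9), 419) = Rational(419, 9) ≈ 46.556)
Function('W')(p) = Mul(2, p, Add(Rational(419, 9), p)) (Function('W')(p) = Mul(Add(p, Rational(419, 9)), Add(p, p)) = Mul(Add(Rational(419, 9), p), Mul(2, p)) = Mul(2, p, Add(Rational(419, 9), p)))
C = Mul(Rational(1, 3), Pow(9752369, Rational(1, 2))) (C = Pow(Add(-839, Mul(Rational(2, 9), -760, Add(419, Mul(9, -760)))), Rational(1, 2)) = Pow(Add(-839, Mul(Rational(2, 9), -760, Add(419, -6840))), Rational(1, 2)) = Pow(Add(-839, Mul(Rational(2, 9), -760, -6421)), Rational(1, 2)) = Pow(Add(-839, Rational(9759920, 9)), Rational(1, 2)) = Pow(Rational(9752369, 9), Rational(1, 2)) = Mul(Rational(1, 3), Pow(9752369, Rational(1, 2))) ≈ 1041.0)
Add(Add(-1030084, -1059558), C) = Add(Add(-1030084, -1059558), Mul(Rational(1, 3), Pow(9752369, Rational(1, 2)))) = Add(-2089642, Mul(Rational(1, 3), Pow(9752369, Rational(1, 2))))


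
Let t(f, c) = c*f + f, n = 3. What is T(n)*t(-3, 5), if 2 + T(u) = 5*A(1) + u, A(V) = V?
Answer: -108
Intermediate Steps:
T(u) = 3 + u (T(u) = -2 + (5*1 + u) = -2 + (5 + u) = 3 + u)
t(f, c) = f + c*f
T(n)*t(-3, 5) = (3 + 3)*(-3*(1 + 5)) = 6*(-3*6) = 6*(-18) = -108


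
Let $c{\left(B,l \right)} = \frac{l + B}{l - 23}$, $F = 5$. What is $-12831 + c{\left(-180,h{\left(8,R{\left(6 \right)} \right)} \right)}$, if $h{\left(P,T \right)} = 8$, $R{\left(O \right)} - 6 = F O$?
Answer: $- \frac{192293}{15} \approx -12820.0$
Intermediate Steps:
$R{\left(O \right)} = 6 + 5 O$
$c{\left(B,l \right)} = \frac{B + l}{-23 + l}$
$-12831 + c{\left(-180,h{\left(8,R{\left(6 \right)} \right)} \right)} = -12831 + \frac{-180 + 8}{-23 + 8} = -12831 + \frac{1}{-15} \left(-172\right) = -12831 - - \frac{172}{15} = -12831 + \frac{172}{15} = - \frac{192293}{15}$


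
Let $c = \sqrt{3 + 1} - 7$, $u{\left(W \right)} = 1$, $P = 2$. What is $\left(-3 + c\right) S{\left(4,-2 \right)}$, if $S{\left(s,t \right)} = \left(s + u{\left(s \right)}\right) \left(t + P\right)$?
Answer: $0$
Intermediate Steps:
$c = -5$ ($c = \sqrt{4} - 7 = 2 - 7 = -5$)
$S{\left(s,t \right)} = \left(1 + s\right) \left(2 + t\right)$ ($S{\left(s,t \right)} = \left(s + 1\right) \left(t + 2\right) = \left(1 + s\right) \left(2 + t\right)$)
$\left(-3 + c\right) S{\left(4,-2 \right)} = \left(-3 - 5\right) \left(2 - 2 + 2 \cdot 4 + 4 \left(-2\right)\right) = - 8 \left(2 - 2 + 8 - 8\right) = \left(-8\right) 0 = 0$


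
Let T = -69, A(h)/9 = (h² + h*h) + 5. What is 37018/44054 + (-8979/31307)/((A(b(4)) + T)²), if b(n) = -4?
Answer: 13461978135205/16020770682048 ≈ 0.84028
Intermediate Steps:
A(h) = 45 + 18*h² (A(h) = 9*((h² + h*h) + 5) = 9*((h² + h²) + 5) = 9*(2*h² + 5) = 9*(5 + 2*h²) = 45 + 18*h²)
37018/44054 + (-8979/31307)/((A(b(4)) + T)²) = 37018/44054 + (-8979/31307)/(((45 + 18*(-4)²) - 69)²) = 37018*(1/44054) + (-8979*1/31307)/(((45 + 18*16) - 69)²) = 18509/22027 - 8979/(31307*((45 + 288) - 69)²) = 18509/22027 - 8979/(31307*(333 - 69)²) = 18509/22027 - 8979/(31307*(264²)) = 18509/22027 - 8979/31307/69696 = 18509/22027 - 8979/31307*1/69696 = 18509/22027 - 2993/727324224 = 13461978135205/16020770682048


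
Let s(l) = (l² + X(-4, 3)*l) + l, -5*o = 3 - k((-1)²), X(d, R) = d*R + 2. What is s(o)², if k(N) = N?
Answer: 8836/625 ≈ 14.138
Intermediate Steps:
X(d, R) = 2 + R*d (X(d, R) = R*d + 2 = 2 + R*d)
o = -⅖ (o = -(3 - 1*(-1)²)/5 = -(3 - 1*1)/5 = -(3 - 1)/5 = -⅕*2 = -⅖ ≈ -0.40000)
s(l) = l² - 9*l (s(l) = (l² + (2 + 3*(-4))*l) + l = (l² + (2 - 12)*l) + l = (l² - 10*l) + l = l² - 9*l)
s(o)² = (-2*(-9 - ⅖)/5)² = (-⅖*(-47/5))² = (94/25)² = 8836/625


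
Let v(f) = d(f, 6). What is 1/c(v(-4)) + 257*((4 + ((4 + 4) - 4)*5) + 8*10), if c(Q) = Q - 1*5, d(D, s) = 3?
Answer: 53455/2 ≈ 26728.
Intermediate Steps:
v(f) = 3
c(Q) = -5 + Q (c(Q) = Q - 5 = -5 + Q)
1/c(v(-4)) + 257*((4 + ((4 + 4) - 4)*5) + 8*10) = 1/(-5 + 3) + 257*((4 + ((4 + 4) - 4)*5) + 8*10) = 1/(-2) + 257*((4 + (8 - 4)*5) + 80) = -½ + 257*((4 + 4*5) + 80) = -½ + 257*((4 + 20) + 80) = -½ + 257*(24 + 80) = -½ + 257*104 = -½ + 26728 = 53455/2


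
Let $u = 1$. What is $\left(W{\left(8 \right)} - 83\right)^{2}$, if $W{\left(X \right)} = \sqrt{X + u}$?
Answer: $6400$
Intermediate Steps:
$W{\left(X \right)} = \sqrt{1 + X}$ ($W{\left(X \right)} = \sqrt{X + 1} = \sqrt{1 + X}$)
$\left(W{\left(8 \right)} - 83\right)^{2} = \left(\sqrt{1 + 8} - 83\right)^{2} = \left(\sqrt{9} - 83\right)^{2} = \left(3 - 83\right)^{2} = \left(-80\right)^{2} = 6400$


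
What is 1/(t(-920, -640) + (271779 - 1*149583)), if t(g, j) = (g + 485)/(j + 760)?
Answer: 8/977539 ≈ 8.1838e-6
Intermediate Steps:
t(g, j) = (485 + g)/(760 + j)
1/(t(-920, -640) + (271779 - 1*149583)) = 1/((485 - 920)/(760 - 640) + (271779 - 1*149583)) = 1/(-435/120 + (271779 - 149583)) = 1/((1/120)*(-435) + 122196) = 1/(-29/8 + 122196) = 1/(977539/8) = 8/977539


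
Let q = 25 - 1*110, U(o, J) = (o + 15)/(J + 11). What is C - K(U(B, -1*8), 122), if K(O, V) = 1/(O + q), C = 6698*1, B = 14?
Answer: 1513751/226 ≈ 6698.0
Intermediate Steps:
U(o, J) = (15 + o)/(11 + J)
q = -85 (q = 25 - 110 = -85)
C = 6698
K(O, V) = 1/(-85 + O) (K(O, V) = 1/(O - 85) = 1/(-85 + O))
C - K(U(B, -1*8), 122) = 6698 - 1/(-85 + (15 + 14)/(11 - 1*8)) = 6698 - 1/(-85 + 29/(11 - 8)) = 6698 - 1/(-85 + 29/3) = 6698 - 1/(-226/3) = 6698 - 1*(-3/226) = 6698 + 3/226 = 1513751/226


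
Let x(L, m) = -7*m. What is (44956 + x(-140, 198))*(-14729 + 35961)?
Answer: 925078240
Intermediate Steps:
(44956 + x(-140, 198))*(-14729 + 35961) = (44956 - 7*198)*(-14729 + 35961) = (44956 - 1386)*21232 = 43570*21232 = 925078240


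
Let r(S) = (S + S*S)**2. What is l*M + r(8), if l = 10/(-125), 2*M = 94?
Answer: 129506/25 ≈ 5180.2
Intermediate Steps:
M = 47 (M = (1/2)*94 = 47)
l = -2/25 (l = 10*(-1/125) = -2/25 ≈ -0.080000)
r(S) = (S + S**2)**2
l*M + r(8) = -2/25*47 + 8**2*(1 + 8)**2 = -94/25 + 64*9**2 = -94/25 + 64*81 = -94/25 + 5184 = 129506/25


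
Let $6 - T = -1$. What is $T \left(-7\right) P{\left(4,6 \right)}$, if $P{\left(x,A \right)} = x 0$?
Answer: $0$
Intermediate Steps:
$T = 7$ ($T = 6 - -1 = 6 + 1 = 7$)
$P{\left(x,A \right)} = 0$
$T \left(-7\right) P{\left(4,6 \right)} = 7 \left(-7\right) 0 = \left(-49\right) 0 = 0$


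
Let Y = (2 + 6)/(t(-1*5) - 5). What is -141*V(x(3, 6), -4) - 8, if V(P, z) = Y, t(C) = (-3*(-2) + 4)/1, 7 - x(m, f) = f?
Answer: -1168/5 ≈ -233.60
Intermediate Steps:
x(m, f) = 7 - f
t(C) = 10 (t(C) = (6 + 4)*1 = 10*1 = 10)
Y = 8/5 (Y = (2 + 6)/(10 - 5) = 8/5 ≈ 1.6000)
V(P, z) = 8/5
-141*V(x(3, 6), -4) - 8 = -141*8/5 - 8 = -1128/5 - 8 = -1168/5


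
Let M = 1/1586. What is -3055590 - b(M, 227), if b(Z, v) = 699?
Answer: -3056289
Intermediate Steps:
M = 1/1586 ≈ 0.00063052
-3055590 - b(M, 227) = -3055590 - 1*699 = -3055590 - 699 = -3056289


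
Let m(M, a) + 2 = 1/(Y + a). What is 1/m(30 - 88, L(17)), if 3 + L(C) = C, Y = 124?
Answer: -138/275 ≈ -0.50182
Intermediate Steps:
L(C) = -3 + C
m(M, a) = -2 + 1/(124 + a)
1/m(30 - 88, L(17)) = 1/((-247 - 2*(-3 + 17))/(124 + (-3 + 17))) = 1/((-247 - 2*14)/(124 + 14)) = 1/((-247 - 28)/138) = 1/((1/138)*(-275)) = 1/(-275/138) = -138/275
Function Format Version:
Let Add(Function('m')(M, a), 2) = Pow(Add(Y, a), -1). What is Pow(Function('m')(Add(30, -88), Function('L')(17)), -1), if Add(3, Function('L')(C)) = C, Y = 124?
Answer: Rational(-138, 275) ≈ -0.50182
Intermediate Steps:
Function('L')(C) = Add(-3, C)
Function('m')(M, a) = Add(-2, Pow(Add(124, a), -1))
Pow(Function('m')(Add(30, -88), Function('L')(17)), -1) = Pow(Mul(Pow(Add(124, Add(-3, 17)), -1), Add(-247, Mul(-2, Add(-3, 17)))), -1) = Pow(Mul(Pow(Add(124, 14), -1), Add(-247, Mul(-2, 14))), -1) = Pow(Mul(Pow(138, -1), Add(-247, -28)), -1) = Pow(Mul(Rational(1, 138), -275), -1) = Pow(Rational(-275, 138), -1) = Rational(-138, 275)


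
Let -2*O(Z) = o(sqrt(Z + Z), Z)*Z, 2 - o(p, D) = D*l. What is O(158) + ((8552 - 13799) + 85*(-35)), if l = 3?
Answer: 29066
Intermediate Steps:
o(p, D) = 2 - 3*D (o(p, D) = 2 - D*3 = 2 - 3*D)
O(Z) = -Z*(2 - 3*Z)/2 (O(Z) = -(2 - 3*Z)*Z/2 = -Z*(2 - 3*Z)/2)
O(158) + ((8552 - 13799) + 85*(-35)) = (1/2)*158*(-2 + 3*158) + ((8552 - 13799) + 85*(-35)) = (1/2)*158*(-2 + 474) + (-5247 - 2975) = (1/2)*158*472 - 8222 = 37288 - 8222 = 29066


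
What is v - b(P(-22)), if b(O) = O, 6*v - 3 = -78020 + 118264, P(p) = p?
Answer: 40379/6 ≈ 6729.8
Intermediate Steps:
v = 40247/6 (v = ½ + (-78020 + 118264)/6 = ½ + (⅙)*40244 = ½ + 20122/3 = 40247/6 ≈ 6707.8)
v - b(P(-22)) = 40247/6 - 1*(-22) = 40247/6 + 22 = 40379/6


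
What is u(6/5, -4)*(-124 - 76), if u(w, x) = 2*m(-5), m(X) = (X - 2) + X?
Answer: 4800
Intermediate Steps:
m(X) = -2 + 2*X (m(X) = (-2 + X) + X = -2 + 2*X)
u(w, x) = -24 (u(w, x) = 2*(-2 + 2*(-5)) = 2*(-2 - 10) = 2*(-12) = -24)
u(6/5, -4)*(-124 - 76) = -24*(-124 - 76) = -24*(-200) = 4800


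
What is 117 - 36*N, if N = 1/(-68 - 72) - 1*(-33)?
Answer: -37476/35 ≈ -1070.7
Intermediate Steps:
N = 4619/140 (N = 1/(-140) + 33 = -1/140 + 33 = 4619/140 ≈ 32.993)
117 - 36*N = 117 - 36*4619/140 = 117 - 41571/35 = -37476/35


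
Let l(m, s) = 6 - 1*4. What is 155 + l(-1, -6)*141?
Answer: 437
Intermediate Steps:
l(m, s) = 2 (l(m, s) = 6 - 4 = 2)
155 + l(-1, -6)*141 = 155 + 2*141 = 155 + 282 = 437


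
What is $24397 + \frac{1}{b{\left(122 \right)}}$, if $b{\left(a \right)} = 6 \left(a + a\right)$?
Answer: $\frac{35717209}{1464} \approx 24397.0$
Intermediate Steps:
$b{\left(a \right)} = 12 a$ ($b{\left(a \right)} = 6 \cdot 2 a = 12 a$)
$24397 + \frac{1}{b{\left(122 \right)}} = 24397 + \frac{1}{12 \cdot 122} = 24397 + \frac{1}{1464} = \frac{35717209}{1464}$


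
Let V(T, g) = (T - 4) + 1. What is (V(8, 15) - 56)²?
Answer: 2601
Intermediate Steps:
V(T, g) = -3 + T (V(T, g) = (-4 + T) + 1 = -3 + T)
(V(8, 15) - 56)² = ((-3 + 8) - 56)² = (5 - 56)² = (-51)² = 2601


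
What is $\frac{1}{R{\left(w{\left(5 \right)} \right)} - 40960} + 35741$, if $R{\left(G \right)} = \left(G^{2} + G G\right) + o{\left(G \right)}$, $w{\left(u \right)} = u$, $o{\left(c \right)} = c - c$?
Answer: $\frac{1462164309}{40910} \approx 35741.0$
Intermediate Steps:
$o{\left(c \right)} = 0$
$R{\left(G \right)} = 2 G^{2}$ ($R{\left(G \right)} = \left(G^{2} + G G\right) + 0 = \left(G^{2} + G^{2}\right) + 0 = 2 G^{2} + 0 = 2 G^{2}$)
$\frac{1}{R{\left(w{\left(5 \right)} \right)} - 40960} + 35741 = \frac{1}{2 \cdot 5^{2} - 40960} + 35741 = \frac{1}{2 \cdot 25 - 40960} + 35741 = \frac{1}{50 - 40960} + 35741 = \frac{1}{-40910} + 35741 = - \frac{1}{40910} + 35741 = \frac{1462164309}{40910}$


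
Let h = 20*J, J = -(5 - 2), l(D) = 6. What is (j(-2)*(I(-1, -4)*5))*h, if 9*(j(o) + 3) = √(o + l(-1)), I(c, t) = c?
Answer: -2500/3 ≈ -833.33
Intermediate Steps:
j(o) = -3 + √(6 + o)/9 (j(o) = -3 + √(o + 6)/9 = -3 + √(6 + o)/9)
J = -3 (J = -1*3 = -3)
h = -60 (h = 20*(-3) = -60)
(j(-2)*(I(-1, -4)*5))*h = ((-3 + √(6 - 2)/9)*(-1*5))*(-60) = ((-3 + √4/9)*(-5))*(-60) = ((-3 + (⅑)*2)*(-5))*(-60) = ((-3 + 2/9)*(-5))*(-60) = -25/9*(-5)*(-60) = (125/9)*(-60) = -2500/3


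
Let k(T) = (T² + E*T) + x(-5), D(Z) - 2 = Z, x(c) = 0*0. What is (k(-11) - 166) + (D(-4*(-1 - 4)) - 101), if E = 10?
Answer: -234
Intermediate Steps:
x(c) = 0
D(Z) = 2 + Z
k(T) = T² + 10*T (k(T) = (T² + 10*T) + 0 = T² + 10*T)
(k(-11) - 166) + (D(-4*(-1 - 4)) - 101) = (-11*(10 - 11) - 166) + ((2 - 4*(-1 - 4)) - 101) = (-11*(-1) - 166) + ((2 - 4*(-5)) - 101) = (11 - 166) + ((2 + 20) - 101) = -155 + (22 - 101) = -155 - 79 = -234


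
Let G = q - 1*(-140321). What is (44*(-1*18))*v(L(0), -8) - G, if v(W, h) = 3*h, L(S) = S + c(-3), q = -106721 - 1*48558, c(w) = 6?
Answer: 33966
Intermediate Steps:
q = -155279 (q = -106721 - 48558 = -155279)
L(S) = 6 + S (L(S) = S + 6 = 6 + S)
G = -14958 (G = -155279 - 1*(-140321) = -155279 + 140321 = -14958)
(44*(-1*18))*v(L(0), -8) - G = (44*(-1*18))*(3*(-8)) - 1*(-14958) = (44*(-18))*(-24) + 14958 = -792*(-24) + 14958 = 19008 + 14958 = 33966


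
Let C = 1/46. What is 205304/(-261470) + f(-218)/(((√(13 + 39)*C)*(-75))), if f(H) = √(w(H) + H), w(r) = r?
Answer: -9332/11885 - 46*I*√1417/975 ≈ -0.78519 - 1.776*I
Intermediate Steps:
f(H) = √2*√H (f(H) = √(H + H) = √(2*H) = √2*√H)
C = 1/46 ≈ 0.021739
205304/(-261470) + f(-218)/(((√(13 + 39)*C)*(-75))) = 205304/(-261470) + (√2*√(-218))/(((√(13 + 39)*(1/46))*(-75))) = 205304*(-1/261470) + (√2*(I*√218))/(((√52*(1/46))*(-75))) = -9332/11885 + (2*I*√109)/((((2*√13)*(1/46))*(-75))) = -9332/11885 + (2*I*√109)/(((√13/23)*(-75))) = -9332/11885 + (2*I*√109)/((-75*√13/23)) = -9332/11885 + (2*I*√109)*(-23*√13/975) = -9332/11885 - 46*I*√1417/975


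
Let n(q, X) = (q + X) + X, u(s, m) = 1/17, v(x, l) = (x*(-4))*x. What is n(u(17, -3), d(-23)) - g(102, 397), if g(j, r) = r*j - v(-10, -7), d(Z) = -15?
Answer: -695707/17 ≈ -40924.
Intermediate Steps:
v(x, l) = -4*x² (v(x, l) = (-4*x)*x = -4*x²)
u(s, m) = 1/17 (u(s, m) = 1*(1/17) = 1/17)
g(j, r) = 400 + j*r (g(j, r) = r*j - (-4)*(-10)² = j*r - (-4)*100 = j*r - 1*(-400) = j*r + 400 = 400 + j*r)
n(q, X) = q + 2*X (n(q, X) = (X + q) + X = q + 2*X)
n(u(17, -3), d(-23)) - g(102, 397) = (1/17 + 2*(-15)) - (400 + 102*397) = (1/17 - 30) - (400 + 40494) = -509/17 - 1*40894 = -509/17 - 40894 = -695707/17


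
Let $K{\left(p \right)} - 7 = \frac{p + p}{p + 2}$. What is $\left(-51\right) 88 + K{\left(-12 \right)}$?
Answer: $- \frac{22393}{5} \approx -4478.6$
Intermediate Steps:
$K{\left(p \right)} = 7 + \frac{2 p}{2 + p}$ ($K{\left(p \right)} = 7 + \frac{p + p}{p + 2} = 7 + \frac{2 p}{2 + p}$)
$\left(-51\right) 88 + K{\left(-12 \right)} = \left(-51\right) 88 + \frac{14 + 9 \left(-12\right)}{2 - 12} = -4488 + \frac{14 - 108}{-10} = -4488 - - \frac{47}{5} = -4488 + \frac{47}{5} = - \frac{22393}{5}$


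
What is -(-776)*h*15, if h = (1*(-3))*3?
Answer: -104760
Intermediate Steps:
h = -9 (h = -3*3 = -9)
-(-776)*h*15 = -(-776)*(-9)*15 = -97*72*15 = -6984*15 = -104760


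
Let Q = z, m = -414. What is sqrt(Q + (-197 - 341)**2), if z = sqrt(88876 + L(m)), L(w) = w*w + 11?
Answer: sqrt(289444 + sqrt(260283)) ≈ 538.47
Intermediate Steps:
L(w) = 11 + w**2 (L(w) = w**2 + 11 = 11 + w**2)
z = sqrt(260283) (z = sqrt(88876 + (11 + (-414)**2)) = sqrt(88876 + (11 + 171396)) = sqrt(88876 + 171407) = sqrt(260283) ≈ 510.18)
Q = sqrt(260283) ≈ 510.18
sqrt(Q + (-197 - 341)**2) = sqrt(sqrt(260283) + (-197 - 341)**2) = sqrt(sqrt(260283) + (-538)**2) = sqrt(sqrt(260283) + 289444) = sqrt(289444 + sqrt(260283))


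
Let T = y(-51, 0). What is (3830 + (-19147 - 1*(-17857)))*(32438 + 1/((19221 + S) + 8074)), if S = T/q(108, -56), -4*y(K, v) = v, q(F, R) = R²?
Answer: 449780767188/5459 ≈ 8.2393e+7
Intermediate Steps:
y(K, v) = -v/4
T = 0 (T = -¼*0 = 0)
S = 0 (S = 0/((-56)²) = 0/3136 = 0*(1/3136) = 0)
(3830 + (-19147 - 1*(-17857)))*(32438 + 1/((19221 + S) + 8074)) = (3830 + (-19147 - 1*(-17857)))*(32438 + 1/((19221 + 0) + 8074)) = (3830 + (-19147 + 17857))*(32438 + 1/(19221 + 8074)) = (3830 - 1290)*(32438 + 1/27295) = 2540*(32438 + 1/27295) = 2540*(885395211/27295) = 449780767188/5459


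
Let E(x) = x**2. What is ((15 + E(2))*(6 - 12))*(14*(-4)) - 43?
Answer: 6341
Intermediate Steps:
((15 + E(2))*(6 - 12))*(14*(-4)) - 43 = ((15 + 2**2)*(6 - 12))*(14*(-4)) - 43 = ((15 + 4)*(-6))*(-56) - 43 = (19*(-6))*(-56) - 43 = -114*(-56) - 43 = 6384 - 43 = 6341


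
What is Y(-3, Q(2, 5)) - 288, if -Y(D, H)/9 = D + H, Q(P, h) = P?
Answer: -279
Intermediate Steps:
Y(D, H) = -9*D - 9*H (Y(D, H) = -9*(D + H) = -9*D - 9*H)
Y(-3, Q(2, 5)) - 288 = (-9*(-3) - 9*2) - 288 = (27 - 18) - 288 = 9 - 288 = -279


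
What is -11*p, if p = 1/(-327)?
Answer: 11/327 ≈ 0.033639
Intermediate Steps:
p = -1/327 ≈ -0.0030581
-11*p = -11*(-1/327) = 11/327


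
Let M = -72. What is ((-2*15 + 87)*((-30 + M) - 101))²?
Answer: 133888041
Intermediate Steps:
((-2*15 + 87)*((-30 + M) - 101))² = ((-2*15 + 87)*((-30 - 72) - 101))² = ((-30 + 87)*(-102 - 101))² = (57*(-203))² = (-11571)² = 133888041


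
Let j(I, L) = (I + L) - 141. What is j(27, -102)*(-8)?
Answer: 1728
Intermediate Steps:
j(I, L) = -141 + I + L
j(27, -102)*(-8) = (-141 + 27 - 102)*(-8) = -216*(-8) = 1728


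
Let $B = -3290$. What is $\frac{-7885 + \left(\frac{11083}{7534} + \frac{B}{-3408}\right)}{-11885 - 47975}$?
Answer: $\frac{1234095689}{9371693280} \approx 0.13168$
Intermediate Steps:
$\frac{-7885 + \left(\frac{11083}{7534} + \frac{B}{-3408}\right)}{-11885 - 47975} = \frac{-7885 + \left(\frac{11083}{7534} - \frac{3290}{-3408}\right)}{-11885 - 47975} = \frac{-7885 + \left(11083 \cdot \frac{1}{7534} - - \frac{1645}{1704}\right)}{-59860} = \left(-7885 + \left(\frac{11083}{7534} + \frac{1645}{1704}\right)\right) \left(- \frac{1}{59860}\right) = \left(-7885 + \frac{15639431}{6418968}\right) \left(- \frac{1}{59860}\right) = \left(- \frac{50597923249}{6418968}\right) \left(- \frac{1}{59860}\right) = \frac{1234095689}{9371693280}$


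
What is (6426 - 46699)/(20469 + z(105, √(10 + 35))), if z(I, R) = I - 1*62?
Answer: -40273/20512 ≈ -1.9634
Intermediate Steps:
z(I, R) = -62 + I (z(I, R) = I - 62 = -62 + I)
(6426 - 46699)/(20469 + z(105, √(10 + 35))) = (6426 - 46699)/(20469 + (-62 + 105)) = -40273/(20469 + 43) = -40273/20512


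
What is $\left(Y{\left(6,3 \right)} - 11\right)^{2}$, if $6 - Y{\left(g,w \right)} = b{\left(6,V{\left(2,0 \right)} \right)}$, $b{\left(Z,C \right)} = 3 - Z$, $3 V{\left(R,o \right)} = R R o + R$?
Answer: $4$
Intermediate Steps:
$V{\left(R,o \right)} = \frac{R}{3} + \frac{o R^{2}}{3}$ ($V{\left(R,o \right)} = \frac{R R o + R}{3} = \frac{R^{2} o + R}{3} = \frac{o R^{2} + R}{3} = \frac{R + o R^{2}}{3} = \frac{R}{3} + \frac{o R^{2}}{3}$)
$Y{\left(g,w \right)} = 9$ ($Y{\left(g,w \right)} = 6 - \left(3 - 6\right) = 6 - -3 = 6 + 3 = 9$)
$\left(Y{\left(6,3 \right)} - 11\right)^{2} = \left(9 - 11\right)^{2} = \left(-2\right)^{2} = 4$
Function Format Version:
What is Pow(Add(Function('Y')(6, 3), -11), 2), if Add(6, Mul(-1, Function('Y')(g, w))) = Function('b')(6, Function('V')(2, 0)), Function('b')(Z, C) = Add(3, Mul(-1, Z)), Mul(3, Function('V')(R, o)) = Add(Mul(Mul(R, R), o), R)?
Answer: 4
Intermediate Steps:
Function('V')(R, o) = Add(Mul(Rational(1, 3), R), Mul(Rational(1, 3), o, Pow(R, 2))) (Function('V')(R, o) = Mul(Rational(1, 3), Add(Mul(Mul(R, R), o), R)) = Mul(Rational(1, 3), Add(Mul(Pow(R, 2), o), R)) = Mul(Rational(1, 3), Add(Mul(o, Pow(R, 2)), R)) = Mul(Rational(1, 3), Add(R, Mul(o, Pow(R, 2)))) = Add(Mul(Rational(1, 3), R), Mul(Rational(1, 3), o, Pow(R, 2))))
Function('Y')(g, w) = 9 (Function('Y')(g, w) = Add(6, Mul(-1, Add(3, Mul(-1, 6)))) = Add(6, Mul(-1, Add(3, -6))) = Add(6, Mul(-1, -3)) = Add(6, 3) = 9)
Pow(Add(Function('Y')(6, 3), -11), 2) = Pow(Add(9, -11), 2) = Pow(-2, 2) = 4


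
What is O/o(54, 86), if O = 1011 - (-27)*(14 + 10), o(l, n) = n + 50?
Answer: 1659/136 ≈ 12.199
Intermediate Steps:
o(l, n) = 50 + n
O = 1659 (O = 1011 - (-27)*24 = 1011 - 1*(-648) = 1011 + 648 = 1659)
O/o(54, 86) = 1659/(50 + 86) = 1659/136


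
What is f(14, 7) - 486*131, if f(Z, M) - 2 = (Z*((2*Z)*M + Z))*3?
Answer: -54844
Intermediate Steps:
f(Z, M) = 2 + 3*Z*(Z + 2*M*Z) (f(Z, M) = 2 + (Z*((2*Z)*M + Z))*3 = 2 + (Z*(2*M*Z + Z))*3 = 2 + (Z*(Z + 2*M*Z))*3 = 2 + 3*Z*(Z + 2*M*Z))
f(14, 7) - 486*131 = (2 + 3*14**2 + 6*7*14**2) - 486*131 = (2 + 3*196 + 6*7*196) - 63666 = (2 + 588 + 8232) - 63666 = 8822 - 63666 = -54844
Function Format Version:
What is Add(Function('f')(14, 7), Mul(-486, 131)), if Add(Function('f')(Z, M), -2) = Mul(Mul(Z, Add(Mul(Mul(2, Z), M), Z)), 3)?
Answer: -54844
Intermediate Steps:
Function('f')(Z, M) = Add(2, Mul(3, Z, Add(Z, Mul(2, M, Z)))) (Function('f')(Z, M) = Add(2, Mul(Mul(Z, Add(Mul(Mul(2, Z), M), Z)), 3)) = Add(2, Mul(Mul(Z, Add(Mul(2, M, Z), Z)), 3)) = Add(2, Mul(Mul(Z, Add(Z, Mul(2, M, Z))), 3)) = Add(2, Mul(3, Z, Add(Z, Mul(2, M, Z)))))
Add(Function('f')(14, 7), Mul(-486, 131)) = Add(Add(2, Mul(3, Pow(14, 2)), Mul(6, 7, Pow(14, 2))), Mul(-486, 131)) = Add(Add(2, Mul(3, 196), Mul(6, 7, 196)), -63666) = Add(Add(2, 588, 8232), -63666) = Add(8822, -63666) = -54844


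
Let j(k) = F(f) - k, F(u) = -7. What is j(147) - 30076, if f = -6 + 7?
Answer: -30230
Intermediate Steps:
f = 1
j(k) = -7 - k
j(147) - 30076 = (-7 - 1*147) - 30076 = (-7 - 147) - 30076 = -154 - 30076 = -30230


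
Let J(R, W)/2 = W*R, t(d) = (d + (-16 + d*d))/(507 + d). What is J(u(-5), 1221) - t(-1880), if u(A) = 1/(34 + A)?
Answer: 105795482/39817 ≈ 2657.0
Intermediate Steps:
t(d) = (-16 + d + d**2)/(507 + d) (t(d) = (d + (-16 + d**2))/(507 + d) = (-16 + d + d**2)/(507 + d))
J(R, W) = 2*R*W (J(R, W) = 2*(W*R) = 2*(R*W) = 2*R*W)
J(u(-5), 1221) - t(-1880) = 2*1221/(34 - 5) - (-16 - 1880 + (-1880)**2)/(507 - 1880) = 2*1221/29 - (-16 - 1880 + 3534400)/(-1373) = 2*(1/29)*1221 - (-1)*3532504/1373 = 2442/29 - 1*(-3532504/1373) = 2442/29 + 3532504/1373 = 105795482/39817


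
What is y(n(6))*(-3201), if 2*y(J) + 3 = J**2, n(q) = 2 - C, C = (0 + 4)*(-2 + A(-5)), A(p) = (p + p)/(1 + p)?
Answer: 9603/2 ≈ 4801.5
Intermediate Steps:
A(p) = 2*p/(1 + p) (A(p) = (2*p)/(1 + p) = 2*p/(1 + p))
C = 2 (C = (0 + 4)*(-2 + 2*(-5)/(1 - 5)) = 4*(-2 + 2*(-5)/(-4)) = 4*(-2 + 2*(-5)*(-1/4)) = 4*(-2 + 5/2) = 4*(1/2) = 2)
n(q) = 0 (n(q) = 2 - 1*2 = 2 - 2 = 0)
y(J) = -3/2 + J**2/2
y(n(6))*(-3201) = (-3/2 + (1/2)*0**2)*(-3201) = (-3/2 + (1/2)*0)*(-3201) = (-3/2 + 0)*(-3201) = -3/2*(-3201) = 9603/2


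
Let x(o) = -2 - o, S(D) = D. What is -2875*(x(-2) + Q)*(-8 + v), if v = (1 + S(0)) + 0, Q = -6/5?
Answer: -24150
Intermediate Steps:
Q = -6/5 (Q = -6*⅕ = -6/5 ≈ -1.2000)
v = 1 (v = (1 + 0) + 0 = 1 + 0 = 1)
-2875*(x(-2) + Q)*(-8 + v) = -2875*((-2 - 1*(-2)) - 6/5)*(-8 + 1) = -2875*((-2 + 2) - 6/5)*(-7) = -2875*(0 - 6/5)*(-7) = -(-3450)*(-7) = -2875*42/5 = -24150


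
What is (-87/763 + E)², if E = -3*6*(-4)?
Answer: 3008412801/582169 ≈ 5167.6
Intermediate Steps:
E = 72 (E = -18*(-4) = 72)
(-87/763 + E)² = (-87/763 + 72)² = (54849/763)² = 3008412801/582169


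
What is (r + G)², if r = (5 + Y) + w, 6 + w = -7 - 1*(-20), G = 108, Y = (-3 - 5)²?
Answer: 33856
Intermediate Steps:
Y = 64 (Y = (-8)² = 64)
w = 7 (w = -6 + (-7 - 1*(-20)) = -6 + (-7 + 20) = -6 + 13 = 7)
r = 76 (r = (5 + 64) + 7 = 69 + 7 = 76)
(r + G)² = (76 + 108)² = 184² = 33856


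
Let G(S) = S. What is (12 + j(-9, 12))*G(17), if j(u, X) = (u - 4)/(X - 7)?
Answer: 799/5 ≈ 159.80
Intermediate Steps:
j(u, X) = (-4 + u)/(-7 + X)
(12 + j(-9, 12))*G(17) = (12 + (-4 - 9)/(-7 + 12))*17 = (12 - 13/5)*17 = (47/5)*17 = 799/5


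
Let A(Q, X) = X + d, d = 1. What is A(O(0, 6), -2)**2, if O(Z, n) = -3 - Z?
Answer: 1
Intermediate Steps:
A(Q, X) = 1 + X (A(Q, X) = X + 1 = 1 + X)
A(O(0, 6), -2)**2 = (1 - 2)**2 = (-1)**2 = 1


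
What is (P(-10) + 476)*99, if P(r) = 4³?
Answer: 53460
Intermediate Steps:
P(r) = 64
(P(-10) + 476)*99 = (64 + 476)*99 = 540*99 = 53460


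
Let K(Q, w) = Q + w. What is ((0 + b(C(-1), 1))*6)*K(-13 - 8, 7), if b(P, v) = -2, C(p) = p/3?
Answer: 168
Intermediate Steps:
C(p) = p/3 (C(p) = p*(1/3) = p/3)
((0 + b(C(-1), 1))*6)*K(-13 - 8, 7) = ((0 - 2)*6)*((-13 - 8) + 7) = (-2*6)*(-21 + 7) = -12*(-14) = 168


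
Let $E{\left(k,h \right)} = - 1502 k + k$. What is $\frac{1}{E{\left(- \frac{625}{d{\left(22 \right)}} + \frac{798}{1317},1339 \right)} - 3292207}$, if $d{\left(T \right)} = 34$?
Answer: $- \frac{14926}{48741219851} \approx -3.0623 \cdot 10^{-7}$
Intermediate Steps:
$E{\left(k,h \right)} = - 1501 k$
$\frac{1}{E{\left(- \frac{625}{d{\left(22 \right)}} + \frac{798}{1317},1339 \right)} - 3292207} = \frac{1}{- 1501 \left(- \frac{625}{34} + \frac{798}{1317}\right) - 3292207} = \frac{1}{- 1501 \left(\left(-625\right) \frac{1}{34} + 798 \cdot \frac{1}{1317}\right) - 3292207} = \frac{1}{- 1501 \left(- \frac{625}{34} + \frac{266}{439}\right) - 3292207} = \frac{1}{\left(-1501\right) \left(- \frac{265331}{14926}\right) - 3292207} = \frac{1}{\frac{398261831}{14926} - 3292207} = \frac{1}{- \frac{48741219851}{14926}} = - \frac{14926}{48741219851}$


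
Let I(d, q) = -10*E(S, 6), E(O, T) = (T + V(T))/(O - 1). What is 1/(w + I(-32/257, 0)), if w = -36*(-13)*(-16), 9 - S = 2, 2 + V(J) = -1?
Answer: -1/7493 ≈ -0.00013346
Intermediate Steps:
V(J) = -3 (V(J) = -2 - 1 = -3)
S = 7 (S = 9 - 1*2 = 9 - 2 = 7)
E(O, T) = (-3 + T)/(-1 + O) (E(O, T) = (T - 3)/(O - 1) = (-3 + T)/(-1 + O))
I(d, q) = -5 (I(d, q) = -10*(-3 + 6)/(-1 + 7) = -10*3/6 = -5*3/3 = -10*½ = -5)
w = -7488 (w = 468*(-16) = -7488)
1/(w + I(-32/257, 0)) = 1/(-7488 - 5) = 1/(-7493) = -1/7493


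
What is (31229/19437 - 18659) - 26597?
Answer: -79964513/1767 ≈ -45254.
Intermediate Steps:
(31229/19437 - 18659) - 26597 = (31229*(1/19437) - 18659) - 26597 = (2839/1767 - 18659) - 26597 = -32967614/1767 - 26597 = -79964513/1767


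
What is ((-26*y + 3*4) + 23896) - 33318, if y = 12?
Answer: -9722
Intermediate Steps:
((-26*y + 3*4) + 23896) - 33318 = ((-26*12 + 3*4) + 23896) - 33318 = ((-312 + 12) + 23896) - 33318 = (-300 + 23896) - 33318 = 23596 - 33318 = -9722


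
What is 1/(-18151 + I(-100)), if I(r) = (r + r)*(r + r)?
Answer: 1/21849 ≈ 4.5769e-5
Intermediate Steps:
I(r) = 4*r² (I(r) = (2*r)*(2*r) = 4*r²)
1/(-18151 + I(-100)) = 1/(-18151 + 4*(-100)²) = 1/(-18151 + 4*10000) = 1/(-18151 + 40000) = 1/21849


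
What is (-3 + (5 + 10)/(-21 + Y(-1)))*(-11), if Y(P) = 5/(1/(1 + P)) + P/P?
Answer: 165/4 ≈ 41.250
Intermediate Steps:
Y(P) = 6 + 5*P (Y(P) = 5*(1 + P) + 1 = (5 + 5*P) + 1 = 6 + 5*P)
(-3 + (5 + 10)/(-21 + Y(-1)))*(-11) = (-3 + (5 + 10)/(-21 + (6 + 5*(-1))))*(-11) = (-3 + 15/(-21 + (6 - 5)))*(-11) = (-3 + 15/(-21 + 1))*(-11) = (-3 + 15/(-20))*(-11) = (-3 + 15*(-1/20))*(-11) = (-3 - 3/4)*(-11) = -15/4*(-11) = 165/4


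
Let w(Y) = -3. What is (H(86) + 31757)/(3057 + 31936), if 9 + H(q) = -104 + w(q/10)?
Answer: 31641/34993 ≈ 0.90421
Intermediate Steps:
H(q) = -116 (H(q) = -9 + (-104 - 3) = -9 - 107 = -116)
(H(86) + 31757)/(3057 + 31936) = (-116 + 31757)/(3057 + 31936) = 31641/34993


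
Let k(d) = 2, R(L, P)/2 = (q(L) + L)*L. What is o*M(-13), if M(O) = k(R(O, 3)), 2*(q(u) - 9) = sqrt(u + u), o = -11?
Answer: -22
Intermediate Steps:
q(u) = 9 + sqrt(2)*sqrt(u)/2 (q(u) = 9 + sqrt(u + u)/2 = 9 + sqrt(2*u)/2 = 9 + (sqrt(2)*sqrt(u))/2 = 9 + sqrt(2)*sqrt(u)/2)
R(L, P) = 2*L*(9 + L + sqrt(2)*sqrt(L)/2) (R(L, P) = 2*(((9 + sqrt(2)*sqrt(L)/2) + L)*L) = 2*((9 + L + sqrt(2)*sqrt(L)/2)*L) = 2*(L*(9 + L + sqrt(2)*sqrt(L)/2)) = 2*L*(9 + L + sqrt(2)*sqrt(L)/2))
M(O) = 2
o*M(-13) = -11*2 = -22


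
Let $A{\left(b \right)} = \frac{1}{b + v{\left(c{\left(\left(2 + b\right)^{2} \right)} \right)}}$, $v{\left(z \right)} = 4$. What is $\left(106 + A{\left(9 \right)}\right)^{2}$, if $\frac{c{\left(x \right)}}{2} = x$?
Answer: $\frac{1901641}{169} \approx 11252.0$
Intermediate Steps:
$c{\left(x \right)} = 2 x$
$A{\left(b \right)} = \frac{1}{4 + b}$ ($A{\left(b \right)} = \frac{1}{b + 4} = \frac{1}{4 + b}$)
$\left(106 + A{\left(9 \right)}\right)^{2} = \left(106 + \frac{1}{4 + 9}\right)^{2} = \left(106 + \frac{1}{13}\right)^{2} = \left(\frac{1379}{13}\right)^{2} = \frac{1901641}{169}$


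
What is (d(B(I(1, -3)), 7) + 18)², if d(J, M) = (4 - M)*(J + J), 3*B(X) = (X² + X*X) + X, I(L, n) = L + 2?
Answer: 576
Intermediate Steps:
I(L, n) = 2 + L
B(X) = X/3 + 2*X²/3 (B(X) = ((X² + X*X) + X)/3 = ((X² + X²) + X)/3 = (2*X² + X)/3 = (X + 2*X²)/3 = X/3 + 2*X²/3)
d(J, M) = 2*J*(4 - M) (d(J, M) = (4 - M)*(2*J) = 2*J*(4 - M))
(d(B(I(1, -3)), 7) + 18)² = (2*((2 + 1)*(1 + 2*(2 + 1))/3)*(4 - 1*7) + 18)² = (2*((⅓)*3*(1 + 2*3))*(4 - 7) + 18)² = (2*((⅓)*3*(1 + 6))*(-3) + 18)² = (2*((⅓)*3*7)*(-3) + 18)² = (2*7*(-3) + 18)² = (-42 + 18)² = (-24)² = 576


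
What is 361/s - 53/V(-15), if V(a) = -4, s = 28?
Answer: 183/7 ≈ 26.143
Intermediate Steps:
361/s - 53/V(-15) = 361/28 - 53/(-4) = 361*(1/28) - 53*(-1/4) = 361/28 + 53/4 = 183/7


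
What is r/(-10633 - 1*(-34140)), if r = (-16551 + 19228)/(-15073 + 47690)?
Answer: 2677/766727819 ≈ 3.4915e-6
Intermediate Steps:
r = 2677/32617 ≈ 0.082074
r/(-10633 - 1*(-34140)) = 2677/(32617*(-10633 - 1*(-34140))) = 2677/(32617*(-10633 + 34140)) = (2677/32617)/23507 = (2677/32617)*(1/23507) = 2677/766727819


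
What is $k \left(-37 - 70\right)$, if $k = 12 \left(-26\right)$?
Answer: $33384$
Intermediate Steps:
$k = -312$
$k \left(-37 - 70\right) = - 312 \left(-37 - 70\right) = \left(-312\right) \left(-107\right) = 33384$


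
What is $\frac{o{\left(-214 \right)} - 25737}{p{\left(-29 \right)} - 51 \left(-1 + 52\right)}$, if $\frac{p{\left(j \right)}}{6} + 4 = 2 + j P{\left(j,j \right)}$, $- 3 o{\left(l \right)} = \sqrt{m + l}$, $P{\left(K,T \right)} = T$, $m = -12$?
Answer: $- \frac{8579}{811} - \frac{i \sqrt{226}}{7299} \approx -10.578 - 0.0020596 i$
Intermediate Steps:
$o{\left(l \right)} = - \frac{\sqrt{-12 + l}}{3}$
$p{\left(j \right)} = -12 + 6 j^{2}$ ($p{\left(j \right)} = -24 + 6 \left(2 + j j\right) = -24 + 6 \left(2 + j^{2}\right) = -24 + \left(12 + 6 j^{2}\right) = -12 + 6 j^{2}$)
$\frac{o{\left(-214 \right)} - 25737}{p{\left(-29 \right)} - 51 \left(-1 + 52\right)} = \frac{- \frac{\sqrt{-12 - 214}}{3} - 25737}{\left(-12 + 6 \left(-29\right)^{2}\right) - 51 \left(-1 + 52\right)} = \frac{- \frac{\sqrt{-226}}{3} - 25737}{\left(-12 + 6 \cdot 841\right) - 2601} = \frac{- \frac{i \sqrt{226}}{3} - 25737}{\left(-12 + 5046\right) - 2601} = \frac{- \frac{i \sqrt{226}}{3} - 25737}{5034 - 2601} = \frac{-25737 - \frac{i \sqrt{226}}{3}}{2433} = \left(-25737 - \frac{i \sqrt{226}}{3}\right) \frac{1}{2433} = - \frac{8579}{811} - \frac{i \sqrt{226}}{7299}$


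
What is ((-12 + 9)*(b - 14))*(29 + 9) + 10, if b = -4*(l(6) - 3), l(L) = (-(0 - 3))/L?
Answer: 466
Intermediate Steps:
l(L) = 3/L (l(L) = (-1*(-3))/L = 3/L)
b = 10 (b = -4*(3/6 - 3) = -4*(3*(1/6) - 3) = -4*(1/2 - 3) = -4*(-5/2) = 10)
((-12 + 9)*(b - 14))*(29 + 9) + 10 = ((-12 + 9)*(10 - 14))*(29 + 9) + 10 = -3*(-4)*38 + 10 = 12*38 + 10 = 456 + 10 = 466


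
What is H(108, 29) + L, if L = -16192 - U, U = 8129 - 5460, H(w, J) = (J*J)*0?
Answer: -18861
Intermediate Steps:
H(w, J) = 0 (H(w, J) = J²*0 = 0)
U = 2669
L = -18861 (L = -16192 - 1*2669 = -16192 - 2669 = -18861)
H(108, 29) + L = 0 - 18861 = -18861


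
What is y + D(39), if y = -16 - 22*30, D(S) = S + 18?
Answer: -619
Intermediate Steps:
D(S) = 18 + S
y = -676 (y = -16 - 660 = -676)
y + D(39) = -676 + (18 + 39) = -676 + 57 = -619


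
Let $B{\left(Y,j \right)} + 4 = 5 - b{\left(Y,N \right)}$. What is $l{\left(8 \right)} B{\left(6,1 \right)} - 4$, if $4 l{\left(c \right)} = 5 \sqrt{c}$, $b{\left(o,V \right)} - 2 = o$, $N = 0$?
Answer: $-4 - \frac{35 \sqrt{2}}{2} \approx -28.749$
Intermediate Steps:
$b{\left(o,V \right)} = 2 + o$
$l{\left(c \right)} = \frac{5 \sqrt{c}}{4}$
$B{\left(Y,j \right)} = -1 - Y$ ($B{\left(Y,j \right)} = -4 - \left(-3 + Y\right) = -1 - Y$)
$l{\left(8 \right)} B{\left(6,1 \right)} - 4 = \frac{5 \sqrt{8}}{4} \left(-1 - 6\right) - 4 = \frac{5 \cdot 2 \sqrt{2}}{4} \left(-1 - 6\right) - 4 = \frac{5 \sqrt{2}}{2} \left(-7\right) - 4 = - \frac{35 \sqrt{2}}{2} - 4 = -4 - \frac{35 \sqrt{2}}{2}$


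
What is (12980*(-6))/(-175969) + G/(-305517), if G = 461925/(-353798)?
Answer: 2806077335400135/6340239532401818 ≈ 0.44258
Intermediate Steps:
G = -461925/353798 (G = 461925*(-1/353798) = -461925/353798 ≈ -1.3056)
(12980*(-6))/(-175969) + G/(-305517) = (12980*(-6))/(-175969) - 461925/353798/(-305517) = -77880*(-1/175969) - 461925/353798*(-1/305517) = 77880/175969 + 153975/36030434522 = 2806077335400135/6340239532401818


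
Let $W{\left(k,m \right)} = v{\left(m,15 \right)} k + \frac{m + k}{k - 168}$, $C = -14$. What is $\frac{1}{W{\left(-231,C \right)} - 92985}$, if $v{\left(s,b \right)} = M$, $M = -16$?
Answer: $- \frac{57}{5089438} \approx -1.12 \cdot 10^{-5}$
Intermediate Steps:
$v{\left(s,b \right)} = -16$
$W{\left(k,m \right)} = - 16 k + \frac{k + m}{-168 + k}$ ($W{\left(k,m \right)} = - 16 k + \frac{m + k}{k - 168} = - 16 k + \frac{k + m}{-168 + k}$)
$\frac{1}{W{\left(-231,C \right)} - 92985} = \frac{1}{\frac{-14 - 16 \left(-231\right)^{2} + 2689 \left(-231\right)}{-168 - 231} - 92985} = \frac{1}{\frac{-14 - 853776 - 621159}{-399} - 92985} = \frac{1}{- \frac{-14 - 853776 - 621159}{399} - 92985} = \frac{1}{\left(- \frac{1}{399}\right) \left(-1474949\right) - 92985} = \frac{1}{\frac{210707}{57} - 92985} = \frac{1}{- \frac{5089438}{57}} = - \frac{57}{5089438}$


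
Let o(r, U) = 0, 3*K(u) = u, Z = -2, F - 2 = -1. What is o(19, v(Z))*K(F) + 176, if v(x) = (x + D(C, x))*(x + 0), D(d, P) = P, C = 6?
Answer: 176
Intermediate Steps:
F = 1 (F = 2 - 1 = 1)
K(u) = u/3
v(x) = 2*x**2 (v(x) = (x + x)*(x + 0) = (2*x)*x = 2*x**2)
o(19, v(Z))*K(F) + 176 = 0*((1/3)*1) + 176 = 0*(1/3) + 176 = 0 + 176 = 176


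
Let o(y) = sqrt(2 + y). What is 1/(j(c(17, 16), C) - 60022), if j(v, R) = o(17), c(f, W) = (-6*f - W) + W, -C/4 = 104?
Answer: -60022/3602640465 - sqrt(19)/3602640465 ≈ -1.6662e-5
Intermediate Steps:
C = -416 (C = -4*104 = -416)
c(f, W) = -6*f (c(f, W) = (-W - 6*f) + W = -6*f)
j(v, R) = sqrt(19) (j(v, R) = sqrt(2 + 17) = sqrt(19))
1/(j(c(17, 16), C) - 60022) = 1/(sqrt(19) - 60022) = 1/(-60022 + sqrt(19))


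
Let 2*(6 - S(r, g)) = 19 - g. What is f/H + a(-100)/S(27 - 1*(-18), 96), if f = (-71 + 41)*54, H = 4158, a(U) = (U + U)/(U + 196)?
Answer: -17945/41118 ≈ -0.43643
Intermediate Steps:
S(r, g) = -7/2 + g/2 (S(r, g) = 6 - (19 - g)/2 = 6 + (-19/2 + g/2) = -7/2 + g/2)
a(U) = 2*U/(196 + U) (a(U) = (2*U)/(196 + U) = 2*U/(196 + U))
f = -1620 (f = -30*54 = -1620)
f/H + a(-100)/S(27 - 1*(-18), 96) = -1620/4158 + (2*(-100)/(196 - 100))/(-7/2 + (1/2)*96) = -1620*1/4158 + (2*(-100)/96)/(-7/2 + 48) = -30/77 + (2*(-100)*(1/96))/(89/2) = -30/77 - 25/12*2/89 = -30/77 - 25/534 = -17945/41118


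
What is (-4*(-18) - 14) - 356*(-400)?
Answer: 142458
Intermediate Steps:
(-4*(-18) - 14) - 356*(-400) = (72 - 14) + 142400 = 58 + 142400 = 142458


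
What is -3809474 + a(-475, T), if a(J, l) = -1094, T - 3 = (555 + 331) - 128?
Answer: -3810568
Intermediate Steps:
T = 761 (T = 3 + ((555 + 331) - 128) = 3 + (886 - 128) = 3 + 758 = 761)
-3809474 + a(-475, T) = -3809474 - 1094 = -3810568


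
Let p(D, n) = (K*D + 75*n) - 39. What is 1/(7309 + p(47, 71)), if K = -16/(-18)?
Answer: 9/113731 ≈ 7.9134e-5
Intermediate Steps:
K = 8/9 (K = -16*(-1/18) = 8/9 ≈ 0.88889)
p(D, n) = -39 + 75*n + 8*D/9 (p(D, n) = (8*D/9 + 75*n) - 39 = (75*n + 8*D/9) - 39 = -39 + 75*n + 8*D/9)
1/(7309 + p(47, 71)) = 1/(7309 + (-39 + 75*71 + (8/9)*47)) = 1/(7309 + (-39 + 5325 + 376/9)) = 1/(7309 + 47950/9) = 1/(113731/9) = 9/113731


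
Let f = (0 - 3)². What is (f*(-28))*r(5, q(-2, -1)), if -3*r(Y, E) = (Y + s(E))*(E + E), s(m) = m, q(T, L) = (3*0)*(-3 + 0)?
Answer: 0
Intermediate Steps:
q(T, L) = 0 (q(T, L) = 0*(-3) = 0)
f = 9 (f = (-3)² = 9)
r(Y, E) = -2*E*(E + Y)/3 (r(Y, E) = -(Y + E)*(E + E)/3 = -(E + Y)*2*E/3 = -2*E*(E + Y)/3)
(f*(-28))*r(5, q(-2, -1)) = (9*(-28))*(-⅔*0*(0 + 5)) = -(-168)*0*5 = -252*0 = 0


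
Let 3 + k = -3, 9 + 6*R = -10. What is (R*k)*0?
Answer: 0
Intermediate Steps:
R = -19/6 (R = -3/2 + (1/6)*(-10) = -3/2 - 5/3 = -19/6 ≈ -3.1667)
k = -6 (k = -3 - 3 = -6)
(R*k)*0 = -19/6*(-6)*0 = 19*0 = 0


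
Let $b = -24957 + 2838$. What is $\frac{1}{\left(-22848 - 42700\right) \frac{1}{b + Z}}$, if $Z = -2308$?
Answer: $\frac{24427}{65548} \approx 0.37266$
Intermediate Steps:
$b = -22119$
$\frac{1}{\left(-22848 - 42700\right) \frac{1}{b + Z}} = \frac{1}{\left(-22848 - 42700\right) \frac{1}{-22119 - 2308}} = \frac{1}{\left(-65548\right) \frac{1}{-24427}} = \frac{1}{\left(-65548\right) \left(- \frac{1}{24427}\right)} = \frac{1}{\frac{65548}{24427}} = \frac{24427}{65548}$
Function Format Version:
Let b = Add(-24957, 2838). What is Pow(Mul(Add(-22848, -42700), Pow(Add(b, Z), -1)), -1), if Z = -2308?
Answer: Rational(24427, 65548) ≈ 0.37266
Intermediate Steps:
b = -22119
Pow(Mul(Add(-22848, -42700), Pow(Add(b, Z), -1)), -1) = Pow(Mul(Add(-22848, -42700), Pow(Add(-22119, -2308), -1)), -1) = Pow(Mul(-65548, Pow(-24427, -1)), -1) = Pow(Mul(-65548, Rational(-1, 24427)), -1) = Pow(Rational(65548, 24427), -1) = Rational(24427, 65548)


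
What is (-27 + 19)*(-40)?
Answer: 320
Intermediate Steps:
(-27 + 19)*(-40) = -8*(-40) = 320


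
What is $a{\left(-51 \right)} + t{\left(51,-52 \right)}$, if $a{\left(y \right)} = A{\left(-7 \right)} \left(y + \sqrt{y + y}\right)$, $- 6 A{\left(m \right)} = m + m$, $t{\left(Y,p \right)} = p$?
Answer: $-171 + \frac{7 i \sqrt{102}}{3} \approx -171.0 + 23.566 i$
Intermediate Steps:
$A{\left(m \right)} = - \frac{m}{3}$ ($A{\left(m \right)} = - \frac{m + m}{6} = - \frac{2 m}{6} = - \frac{m}{3}$)
$a{\left(y \right)} = \frac{7 y}{3} + \frac{7 \sqrt{2} \sqrt{y}}{3}$ ($a{\left(y \right)} = \left(- \frac{1}{3}\right) \left(-7\right) \left(y + \sqrt{y + y}\right) = \frac{7 \left(y + \sqrt{2 y}\right)}{3} = \frac{7 \left(y + \sqrt{2} \sqrt{y}\right)}{3} = \frac{7 y}{3} + \frac{7 \sqrt{2} \sqrt{y}}{3}$)
$a{\left(-51 \right)} + t{\left(51,-52 \right)} = \left(\frac{7}{3} \left(-51\right) + \frac{7 \sqrt{2} \sqrt{-51}}{3}\right) - 52 = \left(-119 + \frac{7 \sqrt{2} i \sqrt{51}}{3}\right) - 52 = \left(-119 + \frac{7 i \sqrt{102}}{3}\right) - 52 = -171 + \frac{7 i \sqrt{102}}{3}$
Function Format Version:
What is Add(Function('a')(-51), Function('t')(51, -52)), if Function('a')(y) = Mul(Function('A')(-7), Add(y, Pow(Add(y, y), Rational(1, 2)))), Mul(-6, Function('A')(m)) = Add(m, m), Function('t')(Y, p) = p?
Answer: Add(-171, Mul(Rational(7, 3), I, Pow(102, Rational(1, 2)))) ≈ Add(-171.00, Mul(23.566, I))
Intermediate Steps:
Function('A')(m) = Mul(Rational(-1, 3), m) (Function('A')(m) = Mul(Rational(-1, 6), Add(m, m)) = Mul(Rational(-1, 6), Mul(2, m)) = Mul(Rational(-1, 3), m))
Function('a')(y) = Add(Mul(Rational(7, 3), y), Mul(Rational(7, 3), Pow(2, Rational(1, 2)), Pow(y, Rational(1, 2)))) (Function('a')(y) = Mul(Mul(Rational(-1, 3), -7), Add(y, Pow(Add(y, y), Rational(1, 2)))) = Mul(Rational(7, 3), Add(y, Pow(Mul(2, y), Rational(1, 2)))) = Mul(Rational(7, 3), Add(y, Mul(Pow(2, Rational(1, 2)), Pow(y, Rational(1, 2))))) = Add(Mul(Rational(7, 3), y), Mul(Rational(7, 3), Pow(2, Rational(1, 2)), Pow(y, Rational(1, 2)))))
Add(Function('a')(-51), Function('t')(51, -52)) = Add(Add(Mul(Rational(7, 3), -51), Mul(Rational(7, 3), Pow(2, Rational(1, 2)), Pow(-51, Rational(1, 2)))), -52) = Add(Add(-119, Mul(Rational(7, 3), Pow(2, Rational(1, 2)), Mul(I, Pow(51, Rational(1, 2))))), -52) = Add(Add(-119, Mul(Rational(7, 3), I, Pow(102, Rational(1, 2)))), -52) = Add(-171, Mul(Rational(7, 3), I, Pow(102, Rational(1, 2))))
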